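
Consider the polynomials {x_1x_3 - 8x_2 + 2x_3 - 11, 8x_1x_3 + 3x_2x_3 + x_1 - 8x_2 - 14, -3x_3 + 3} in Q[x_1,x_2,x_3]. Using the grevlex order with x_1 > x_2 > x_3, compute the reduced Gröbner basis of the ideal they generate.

G = {x_1 - 1, x_2 + 1, x_3 - 1}

f_1 = x_1x_3 - 8x_2 + 2x_3 - 11, LT = x_1x_3.
f_2 = 8x_1x_3 + 3x_2x_3 + x_1 - 8x_2 - 14, LT = x_1x_3.
f_3 = -3x_3 + 3, LT = x_3.

S(f_1,f_2): lcm = x_1x_3. S = -3/8x_2x_3 - 1/8x_1 - 7x_2 + 2x_3 - 37/4.
  reduce S modulo (f_1, f_2, f_3):
  remainder -1/8x_1 - 59/8x_2 - 29/4 ≠ 0; add g_4 = -1/8x_1 - 59/8x_2 - 29/4 to the basis.

S(f_1,f_3): lcm = x_1x_3. S = x_1 - 8x_2 + 2x_3 - 11.
  reduce S modulo (f_1, f_2, f_3, g_4):
  remainder -67x_2 - 67 ≠ 0; add g_5 = -67x_2 - 67 to the basis.

The other S-polynomials (S(f_2,f_3), S(f_1,g_4), S(f_2,g_4), S(f_3,g_4), S(f_1,g_5), S(f_2,g_5), S(f_3,g_5), S(g_4,g_5)) all reduce to 0 modulo the current basis, so we have a Gröbner basis.
Inter-reduce: drop elements whose leading term is divisible by another's, tail-reduce, and make monic.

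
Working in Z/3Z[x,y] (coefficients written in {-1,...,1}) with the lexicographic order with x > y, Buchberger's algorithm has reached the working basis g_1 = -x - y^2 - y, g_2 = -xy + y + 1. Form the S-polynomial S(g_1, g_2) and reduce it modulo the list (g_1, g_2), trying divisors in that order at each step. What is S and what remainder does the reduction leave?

lcm(LM(g_1), LM(g_2)) = xy.
S = (lcm/LT(g_1))·g_1 − (lcm/LT(g_2))·g_2 = y^3 + y^2 + y + 1.
Reduce S modulo (g_1, g_2) in that order:
  leading term y^3: no divisor's leading term divides it; move y^3 to the remainder.
  leading term y^2: no divisor's leading term divides it; move y^2 to the remainder.
  leading term y: no divisor's leading term divides it; move y to the remainder.
  leading term 1: no divisor's leading term divides it; move 1 to the remainder.
The remainder y^3 + y^2 + y + 1 is nonzero, so it would be added as the next basis element.

S(g_1, g_2) = y^3 + y^2 + y + 1; remainder on division = y^3 + y^2 + y + 1.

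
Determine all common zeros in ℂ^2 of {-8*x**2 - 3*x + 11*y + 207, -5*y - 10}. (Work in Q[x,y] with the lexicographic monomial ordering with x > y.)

Compute a lex Gröbner basis by Buchberger's algorithm.
f_1 = -8*x**2 - 3*x + 11*y + 207, LT = x**2.
f_2 = -5*y - 10, LT = y.

The S-polynomials (S(f_1,f_2)) all reduce to 0 modulo the current basis, so we have a Gröbner basis.
Inter-reduce: drop elements whose leading term is divisible by another's, tail-reduce, and make monic.
Reduced Gröbner basis: {x**2 + 3/8*x - 185/8, y + 2}.

A lex Gröbner basis eliminates variables successively. Here y + 2 depends only on y, with roots {-2}; lifting each root through the earlier basis elements recovers the full solutions.
  y = -2: the earlier basis element becomes x**2 + 3/8*x - 185/8 = 0, giving x = -5, 37/8 — points (-5, -2), (37/8, -2).
Check: every point annihilates each of the original generators.
Zero-dimensionality of the ideal guarantees finitely many solutions over ℂ.

{(-5, -2), (37/8, -2)}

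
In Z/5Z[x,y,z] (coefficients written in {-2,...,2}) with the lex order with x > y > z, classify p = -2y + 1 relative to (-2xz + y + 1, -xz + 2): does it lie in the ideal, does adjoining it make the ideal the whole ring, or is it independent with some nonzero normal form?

First compute the reduced Gröbner basis of I by Buchberger's algorithm.
f_1 = -2xz + y + 1, LT = xz.
f_2 = -xz + 2, LT = xz.

S(f_1,f_2): lcm = xz. S = 2y - 1.
  leading term y: no divisor's leading term divides it; move 2y to the remainder.
  leading term 1: no divisor's leading term divides it; move -1 to the remainder.
  remainder 2y - 1 ≠ 0; add h_3 = 2y - 1 to the basis.

The other S-polynomials (S(f_1,h_3), S(f_2,h_3)) all reduce to 0 modulo the current basis, so we have a Gröbner basis.
Inter-reduce: drop elements whose leading term is divisible by another's, tail-reduce, and make monic.
Reduced Gröbner basis: {xz - 2, y + 2}.
Label its elements g_1 = xz - 2, g_2 = y + 2.

Reduce p = -2y + 1 modulo G:
  leading term y: subtract (-2)·g_2 from -2y + 1 → 0
  normal form = 0.
Since the normal form is 0, p ∈ I.

-2y + 1 lies in I (it reduces to 0).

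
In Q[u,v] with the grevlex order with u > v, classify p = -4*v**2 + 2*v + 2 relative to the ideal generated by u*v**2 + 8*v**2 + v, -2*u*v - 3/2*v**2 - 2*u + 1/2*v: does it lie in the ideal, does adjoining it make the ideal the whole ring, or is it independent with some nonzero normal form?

Adjoining -4*v**2 + 2*v + 2 makes the ideal the whole ring: the system is inconsistent.

First compute the reduced Gröbner basis of I by Buchberger's algorithm.
f_1 = u*v**2 + 8*v**2 + v, LT = u*v**2.
f_2 = -2*u*v - 3/2*v**2 - 2*u + 1/2*v, LT = u*v.

S(f_1,f_2): lcm = u*v**2. S = -3/4*v**3 - u*v + 33/4*v**2 + v.
  reduce S modulo (f_1, f_2):
  remainder -3/4*v**3 + 9*v**2 + u + 3/4*v ≠ 0; add h_3 = -3/4*v**3 + 9*v**2 + u + 3/4*v to the basis.

S(f_1,h_3): lcm = u*v**3. S = 12*u*v**2 + 8*v**3 + 4/3*u**2 + u*v + v**2.
  reduce S modulo (f_1, f_2, h_3):
  remainder 4/3*u**2 + 1/4*v**2 + 29/3*u - 15/4*v ≠ 0; add h_4 = 4/3*u**2 + 1/4*v**2 + 29/3*u - 15/4*v to the basis.

The other S-polynomials (S(f_2,h_3), S(f_1,h_4), S(f_2,h_4), S(h_3,h_4)) all reduce to 0 modulo the current basis, so we have a Gröbner basis.
Inter-reduce: drop elements whose leading term is divisible by another's, tail-reduce, and make monic.
Reduced Gröbner basis: {v**3 - 12*v**2 - 4/3*u - v, u**2 + 3/16*v**2 + 29/4*u - 45/16*v, u*v + 3/4*v**2 + u - 1/4*v}.
Label its elements g_1 = v**3 - 12*v**2 - 4/3*u - v, g_2 = u**2 + 3/16*v**2 + 29/4*u - 45/16*v, g_3 = u*v + 3/4*v**2 + u - 1/4*v.

Reduce p = -4*v**2 + 2*v + 2 modulo G:
  leading term v**2: no divisor's leading term divides it; move -4*v**2 to the remainder.
  leading term v: no divisor's leading term divides it; move 2*v to the remainder.
  leading term 1: no divisor's leading term divides it; move 2 to the remainder.
  normal form = -4*v**2 + 2*v + 2.
The normal form is nonzero, so p ∉ I. Since p minus its normal form lies in I, I + (p) = I + (r) where r = -4*v**2 + 2*v + 2; decide whether this ideal is the whole ring.
Run Buchberger on G together with r (pairs among the g_i already reduce to 0 since G is a Gröbner basis):
g_1 = v**3 - 12*v**2 - 4/3*u - v, LT = v**3.
g_2 = u**2 + 3/16*v**2 + 29/4*u - 45/16*v, LT = u**2.
g_3 = u*v + 3/4*v**2 + u - 1/4*v, LT = u*v.
r = -4*v**2 + 2*v + 2, LT = v**2.

S(g_1,r): lcm = v**3. S = -23/2*v**2 - 4/3*u - 1/2*v.
  reduce S modulo (g_1, g_2, g_3, r):
  remainder -4/3*u - 25/4*v - 23/4 ≠ 0; add m_5 = -4/3*u - 25/4*v - 23/4 to the basis.

S(g_3,r): lcm = u*v**2. S = 3/4*v**3 + 3/2*u*v - 1/4*v**2 + 1/2*u.
  reduce S modulo (g_1, g_2, g_3, r, m_5):
  remainder 79/16*v + 61/16 ≠ 0; add m_6 = 79/16*v + 61/16 to the basis.

S(g_2,m_5): lcm = u**2. S = -75/16*u*v + 3/16*v**2 + 47/16*u - 45/16*v.
  reduce S modulo (g_1, g_2, g_3, r, m_5, m_6):
  remainder -4515/2528 ≠ 0; add m_7 = -4515/2528 to the basis.

The other S-polynomials (S(g_1,g_2), S(g_1,g_3), S(g_2,g_3), S(g_2,r), S(g_1,m_5), S(g_3,m_5), S(r,m_5), S(g_1,m_6), S(g_2,m_6), S(g_3,m_6), S(r,m_6), S(m_5,m_6), S(g_1,m_7), S(g_2,m_7), S(g_3,m_7), S(r,m_7), S(m_5,m_7), S(m_6,m_7)) all reduce to 0 modulo the current basis, so we have a Gröbner basis.
Inter-reduce: drop elements whose leading term is divisible by another's, tail-reduce, and make monic.
Reduced Gröbner basis: {1}.
The reduced Gröbner basis of I + (p) is {1}: the ideal is the whole ring, so the enlarged system has no common solution — adjoining p is inconsistent.

Ideal membership is decidable via reduction modulo a Gröbner basis.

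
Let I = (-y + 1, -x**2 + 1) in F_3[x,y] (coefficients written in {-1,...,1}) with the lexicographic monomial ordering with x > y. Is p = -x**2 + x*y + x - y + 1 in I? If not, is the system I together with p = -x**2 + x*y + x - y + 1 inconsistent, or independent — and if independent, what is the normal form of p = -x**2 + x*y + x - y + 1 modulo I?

-x**2 + x*y + x - y + 1 is independent of I; its normal form modulo I is -x - 1.

First compute the reduced Gröbner basis of I by Buchberger's algorithm.
f_1 = -y + 1, LT = y.
f_2 = -x**2 + 1, LT = x**2.

The S-polynomials (S(f_1,f_2)) all reduce to 0 modulo the current basis, so we have a Gröbner basis.
Inter-reduce: drop elements whose leading term is divisible by another's, tail-reduce, and make monic.
Reduced Gröbner basis: {x**2 - 1, y - 1}.
Label its elements g_1 = x**2 - 1, g_2 = y - 1.

Reduce p = -x**2 + x*y + x - y + 1 modulo G:
  leading term x**2: subtract (-1)·g_1 from -x**2 + x*y + x - y + 1 → x*y + x - y
  leading term x*y: subtract (x)·g_2 from x*y + x - y → -x - y
  leading term x: no divisor's leading term divides it; move -x to the remainder.
  leading term y: subtract (-1)·g_2 from -y → -1
  leading term 1: no divisor's leading term divides it; move -1 to the remainder.
  normal form = -x - 1.
The normal form is nonzero, so p ∉ I. Since p minus its normal form lies in I, I + (p) = I + (r) where r = -x - 1; decide whether this ideal is the whole ring.
Run Buchberger on G together with r (pairs among the g_i already reduce to 0 since G is a Gröbner basis):
g_1 = x**2 - 1, LT = x**2.
g_2 = y - 1, LT = y.
r = -x - 1, LT = x.

The S-polynomials (S(g_1,g_2), S(g_1,r), S(g_2,r)) all reduce to 0 modulo the current basis, so we have a Gröbner basis.
Inter-reduce: drop elements whose leading term is divisible by another's, tail-reduce, and make monic.
Reduced Gröbner basis: {x + 1, y - 1}.
The reduced Gröbner basis of I + (p) is {x + 1, y - 1} ≠ {1}, a proper ideal, so the enlarged system stays consistent: p is independent of I, with normal form -x - 1.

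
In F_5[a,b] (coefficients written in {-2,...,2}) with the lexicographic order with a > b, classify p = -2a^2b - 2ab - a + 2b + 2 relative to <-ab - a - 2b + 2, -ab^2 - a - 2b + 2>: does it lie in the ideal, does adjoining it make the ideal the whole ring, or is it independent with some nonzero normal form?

First compute the reduced Gröbner basis of I by Buchberger's algorithm.
f_1 = -ab - a - 2b + 2, LT = ab.
f_2 = -ab^2 - a - 2b + 2, LT = ab^2.

S(f_1,f_2): lcm = ab^2. S = ab - a + 2b^2 + b + 2.
  leading term ab: subtract (-1)·f_1 from ab - a + 2b^2 + b + 2 → -2a + 2b^2 - b - 1
  leading term a: no divisor's leading term divides it; move -2a to the remainder.
  leading term b^2: no divisor's leading term divides it; move 2b^2 to the remainder.
  leading term b: no divisor's leading term divides it; move -b to the remainder.
  leading term 1: no divisor's leading term divides it; move -1 to the remainder.
  remainder -2a + 2b^2 - b - 1 ≠ 0; add h_3 = -2a + 2b^2 - b - 1 to the basis.

S(f_1,h_3): lcm = ab. S = a + b^3 + 2b^2 - b - 2.
  leading term a: subtract (2)·h_3 from a + b^3 + 2b^2 - b - 2 → b^3 - 2b^2 + b
  leading term b^3: no divisor's leading term divides it; move b^3 to the remainder.
  leading term b^2: no divisor's leading term divides it; move -2b^2 to the remainder.
  leading term b: no divisor's leading term divides it; move b to the remainder.
  remainder b^3 - 2b^2 + b ≠ 0; add h_4 = b^3 - 2b^2 + b to the basis.

S(f_2,h_3): lcm = ab^2. S = a + b^4 + 2b^3 + 2b^2 + 2b - 2.
  leading term a: subtract (2)·h_3 from a + b^4 + 2b^3 + 2b^2 + 2b - 2 → b^4 + 2b^3 - 2b^2 - b
  leading term b^4: subtract (b)·h_4 from b^4 + 2b^3 - 2b^2 - b → -b^3 + 2b^2 - b
  leading term b^3: subtract (-1)·h_4 from -b^3 + 2b^2 - b → 0
  remainder 0.

S(f_1,h_4): lcm = ab^3. S = -2ab^2 - ab + 2b^3 - 2b^2.
  leading term ab^2: subtract (2b)·f_1 from -2ab^2 - ab + 2b^3 - 2b^2 → ab + 2b^3 + 2b^2 + b
  leading term ab: subtract (-1)·f_1 from ab + 2b^3 + 2b^2 + b → -a + 2b^3 + 2b^2 - b + 2
  leading term a: subtract (-2)·h_3 from -a + 2b^3 + 2b^2 - b + 2 → 2b^3 + b^2 + 2b
  leading term b^3: subtract (2)·h_4 from 2b^3 + b^2 + 2b → 0
  remainder 0.

S(f_2,h_4): lcm = ab^3. S = 2ab^2 + 2b^2 - 2b.
  leading term ab^2: subtract (-2b)·f_1 from 2ab^2 + 2b^2 - 2b → -2ab - 2b^2 + 2b
  leading term ab: subtract (2)·f_1 from -2ab - 2b^2 + 2b → 2a - 2b^2 + b + 1
  leading term a: subtract (-1)·h_3 from 2a - 2b^2 + b + 1 → 0
  remainder 0.

S(h_3,h_4): leading monomials are coprime, so the S-polynomial reduces to 0 (Buchberger's first criterion).
Every S-polynomial of the final basis reduces to 0, so we have a Gröbner basis.
Inter-reduce: drop elements whose leading term is divisible by another's, tail-reduce, and make monic.
Reduced Gröbner basis: {a - b^2 - 2b - 2, b^3 - 2b^2 + b}.
Label its elements g_1 = a - b^2 - 2b - 2, g_2 = b^3 - 2b^2 + b.

Reduce p = -2a^2b - 2ab - a + 2b + 2 modulo G:
  leading term a^2b: subtract (-2ab)·g_1 from -2a^2b - 2ab - a + 2b + 2 → -2ab^3 + ab^2 - ab - a + 2b + 2
  leading term ab^3: subtract (-2b^3)·g_1 from -2ab^3 + ab^2 - ab - a + 2b + 2 → ab^2 - ab - a - 2b^5 + b^4 + b^3 + 2b + 2
  leading term ab^2: subtract (b^2)·g_1 from ab^2 - ab - a - 2b^5 + b^4 + b^3 + 2b + 2 → -ab - a - 2b^5 + 2b^4 - 2b^3 + 2b^2 + 2b + 2
  leading term ab: subtract (-b)·g_1 from -ab - a - 2b^5 + 2b^4 - 2b^3 + 2b^2 + 2b + 2 → -a - 2b^5 + 2b^4 + 2b^3 + 2
  leading term a: subtract (-1)·g_1 from -a - 2b^5 + 2b^4 + 2b^3 + 2 → -2b^5 + 2b^4 + 2b^3 - b^2 - 2b
  leading term b^5: subtract (-2b^2)·g_2 from -2b^5 + 2b^4 + 2b^3 - b^2 - 2b → -2b^4 - b^3 - b^2 - 2b
  leading term b^4: subtract (-2b)·g_2 from -2b^4 - b^3 - b^2 - 2b → b^2 - 2b
  leading term b^2: no divisor's leading term divides it; move b^2 to the remainder.
  leading term b: no divisor's leading term divides it; move -2b to the remainder.
  normal form = b^2 - 2b.
The normal form is nonzero, so p ∉ I. Since p minus its normal form lies in I, I + (p) = I + (r) where r = b^2 - 2b; decide whether this ideal is the whole ring.
Run Buchberger on G together with r (pairs among the g_i already reduce to 0 since G is a Gröbner basis):
g_1 = a - b^2 - 2b - 2, LT = a.
g_2 = b^3 - 2b^2 + b, LT = b^3.
r = b^2 - 2b, LT = b^2.

S(g_1,g_2): leading monomials are coprime, so the S-polynomial reduces to 0 (Buchberger's first criterion).
S(g_1,r): leading monomials are coprime, so the S-polynomial reduces to 0 (Buchberger's first criterion).
S(g_2,r): lcm = b^3. S = b.
  leading term b: no divisor's leading term divides it; move b to the remainder.
  remainder b ≠ 0; add m_4 = b to the basis.

S(g_1,m_4): leading monomials are coprime, so the S-polynomial reduces to 0 (Buchberger's first criterion).
S(g_2,m_4): lcm = b^3. S = -2b^2 + b.
  leading term b^2: subtract (-2)·r from -2b^2 + b → 2b
  leading term b: subtract (2)·m_4 from 2b → 0
  remainder 0.

S(r,m_4): lcm = b^2. S = -2b.
  leading term b: subtract (-2)·m_4 from -2b → 0
  remainder 0.

Every S-polynomial of the final basis reduces to 0, so we have a Gröbner basis.
Inter-reduce: drop elements whose leading term is divisible by another's, tail-reduce, and make monic.
Reduced Gröbner basis: {a - 2, b}.
The reduced Gröbner basis of I + (p) is {a - 2, b} ≠ {1}, a proper ideal, so the enlarged system stays consistent: p is independent of I, with normal form b^2 - 2b.

-2a^2b - 2ab - a + 2b + 2 is independent of I; its normal form modulo I is b^2 - 2b.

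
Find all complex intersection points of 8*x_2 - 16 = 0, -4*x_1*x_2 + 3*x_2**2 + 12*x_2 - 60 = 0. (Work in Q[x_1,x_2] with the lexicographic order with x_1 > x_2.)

{(-3, 2)}

Compute a lex Gröbner basis by Buchberger's algorithm.
f_1 = 8*x_2 - 16, LT = x_2.
f_2 = -4*x_1*x_2 + 3*x_2**2 + 12*x_2 - 60, LT = x_1*x_2.

S(f_1,f_2): lcm = x_1*x_2. S = -2*x_1 + 3/4*x_2**2 + 3*x_2 - 15.
  leading term x_1: no divisor's leading term divides it; move -2*x_1 to the remainder.
  leading term x_2**2: subtract (3/32*x_2)·f_1 from 3/4*x_2**2 + 3*x_2 - 15 → 9/2*x_2 - 15
  leading term x_2: subtract (9/16)·f_1 from 9/2*x_2 - 15 → -6
  leading term 1: no divisor's leading term divides it; move -6 to the remainder.
  remainder -2*x_1 - 6 ≠ 0; add h_3 = -2*x_1 - 6 to the basis.

The other S-polynomials (S(f_1,h_3), S(f_2,h_3)) all reduce to 0 modulo the current basis, so we have a Gröbner basis.
Inter-reduce: drop elements whose leading term is divisible by another's, tail-reduce, and make monic.
Reduced Gröbner basis: {x_1 + 3, x_2 - 2}.

The lex basis is triangular: the last element involves only x_2. Solving x_2 - 2 = 0 gives x_2 ∈ {2}; substituting each value into the earlier elements determines the remaining variables.
  x_2 = 2: the earlier basis element becomes x_1 + 3 = 0, giving x_1 = -3 — point (-3, 2).
Substituting each solution back into the original system confirms all equations vanish.
Zero-dimensionality of the ideal guarantees finitely many solutions over ℂ.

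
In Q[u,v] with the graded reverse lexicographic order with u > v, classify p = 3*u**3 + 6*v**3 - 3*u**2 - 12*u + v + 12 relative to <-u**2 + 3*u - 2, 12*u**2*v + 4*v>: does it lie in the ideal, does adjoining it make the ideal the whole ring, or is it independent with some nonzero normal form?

3*u**3 + 6*v**3 - 3*u**2 - 12*u + v + 12 lies in I (it reduces to 0).

First compute the reduced Gröbner basis of I by Buchberger's algorithm.
f_1 = -u**2 + 3*u - 2, LT = u**2.
f_2 = 12*u**2*v + 4*v, LT = u**2*v.

S(f_1,f_2): lcm = u**2*v. S = -3*u*v + 5/3*v.
  leading term u*v: no divisor's leading term divides it; move -3*u*v to the remainder.
  leading term v: no divisor's leading term divides it; move 5/3*v to the remainder.
  remainder -3*u*v + 5/3*v ≠ 0; add h_3 = -3*u*v + 5/3*v to the basis.

S(f_1,h_3): lcm = u**2*v. S = -22/9*u*v + 2*v.
  leading term u*v: subtract (22/27)·h_3 from -22/9*u*v + 2*v → 52/81*v
  leading term v: no divisor's leading term divides it; move 52/81*v to the remainder.
  remainder 52/81*v ≠ 0; add h_4 = 52/81*v to the basis.

The other S-polynomials (S(f_2,h_3), S(f_1,h_4), S(f_2,h_4), S(h_3,h_4)) all reduce to 0 modulo the current basis, so we have a Gröbner basis.
Inter-reduce: drop elements whose leading term is divisible by another's, tail-reduce, and make monic.
Reduced Gröbner basis: {u**2 - 3*u + 2, v}.
Label its elements g_1 = u**2 - 3*u + 2, g_2 = v.

Reduce p = 3*u**3 + 6*v**3 - 3*u**2 - 12*u + v + 12 modulo G:
  leading term u**3: subtract (3*u)·g_1 from 3*u**3 + 6*v**3 - 3*u**2 - 12*u + v + 12 → 6*v**3 + 6*u**2 - 18*u + v + 12
  leading term v**3: subtract (6*v**2)·g_2 from 6*v**3 + 6*u**2 - 18*u + v + 12 → 6*u**2 - 18*u + v + 12
  leading term u**2: subtract (6)·g_1 from 6*u**2 - 18*u + v + 12 → v
  leading term v: subtract (1)·g_2 from v → 0
  normal form = 0.
Since the normal form is 0, p ∈ I.

The remainder on division by a Gröbner basis is unique — it is the normal form.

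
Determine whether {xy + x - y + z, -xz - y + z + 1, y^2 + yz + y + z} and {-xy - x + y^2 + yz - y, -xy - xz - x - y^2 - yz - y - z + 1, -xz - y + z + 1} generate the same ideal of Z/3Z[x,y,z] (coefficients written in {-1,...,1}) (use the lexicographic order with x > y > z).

For a fixed monomial order, each ideal has a unique reduced Gröbner basis; comparing bases decides equality.
Buchberger on the first generating set:
f_1 = xy + x - y + z, LT = xy.
f_2 = -xz - y + z + 1, LT = xz.
f_3 = y^2 + yz + y + z, LT = y^2.

S(f_1,f_2): lcm = xyz. S = xz - y^2 + y + z^2.
  leading term xz: subtract (-1)·f_2 from xz - y^2 + y + z^2 → -y^2 + z^2 + z + 1
  leading term y^2: subtract (-1)·f_3 from -y^2 + z^2 + z + 1 → yz + y + z^2 - z + 1
  leading term yz: no divisor's leading term divides it; move yz to the remainder.
  leading term y: no divisor's leading term divides it; move y to the remainder.
  leading term z^2: no divisor's leading term divides it; move z^2 to the remainder.
  leading term z: no divisor's leading term divides it; move -z to the remainder.
  leading term 1: no divisor's leading term divides it; move 1 to the remainder.
  remainder yz + y + z^2 - z + 1 ≠ 0; add g_4 = yz + y + z^2 - z + 1 to the basis.

S(f_1,f_3): lcm = xy^2. S = -xyz - xz - y^2 + yz.
  leading term xyz: subtract (-z)·f_1 from -xyz - xz - y^2 + yz → -y^2 + z^2
  leading term y^2: subtract (-1)·f_3 from -y^2 + z^2 → yz + y + z^2 + z
  leading term yz: subtract (1)·g_4 from yz + y + z^2 + z → -z - 1
  leading term z: no divisor's leading term divides it; move -z to the remainder.
  leading term 1: no divisor's leading term divides it; move -1 to the remainder.
  remainder -z - 1 ≠ 0; add g_5 = -z - 1 to the basis.

S(f_2,g_5): lcm = xz. S = -x + y - z - 1.
  leading term x: no divisor's leading term divides it; move -x to the remainder.
  leading term y: no divisor's leading term divides it; move y to the remainder.
  leading term z: subtract (1)·g_5 from -z - 1 → 0
  remainder -x + y ≠ 0; add g_6 = -x + y to the basis.

The other S-polynomials (S(f_2,f_3), S(f_1,g_4), S(f_2,g_4), S(f_3,g_4), S(f_1,g_5), S(f_3,g_5), S(g_4,g_5), S(f_1,g_6), S(f_2,g_6), S(f_3,g_6), S(g_4,g_6), S(g_5,g_6)) all reduce to 0 modulo the current basis, so we have a Gröbner basis.
Inter-reduce: drop elements whose leading term is divisible by another's, tail-reduce, and make monic.
Reduced Gröbner basis: {x - y, y^2 - 1, z + 1}.

Buchberger on the second generating set:
h_1 = -xy - x + y^2 + yz - y, LT = xy.
h_2 = -xy - xz - x - y^2 - yz - y - z + 1, LT = xy.
h_3 = -xz - y + z + 1, LT = xz.

S(h_1,h_2): lcm = xy. S = -xz + y^2 + yz - z + 1.
  leading term xz: subtract (1)·h_3 from -xz + y^2 + yz - z + 1 → y^2 + yz + y + z
  leading term y^2: no divisor's leading term divides it; move y^2 to the remainder.
  leading term yz: no divisor's leading term divides it; move yz to the remainder.
  leading term y: no divisor's leading term divides it; move y to the remainder.
  leading term z: no divisor's leading term divides it; move z to the remainder.
  remainder y^2 + yz + y + z ≠ 0; add k_4 = y^2 + yz + y + z to the basis.

S(h_1,h_3): lcm = xyz. S = xz - y^2z - y^2 - yz^2 - yz + y.
  leading term xz: subtract (-1)·h_3 from xz - y^2z - y^2 - yz^2 - yz + y → -y^2z - y^2 - yz^2 - yz + z + 1
  leading term y^2z: subtract (-z)·k_4 from -y^2z - y^2 - yz^2 - yz + z + 1 → -y^2 + z^2 + z + 1
  leading term y^2: subtract (-1)·k_4 from -y^2 + z^2 + z + 1 → yz + y + z^2 - z + 1
  leading term yz: no divisor's leading term divides it; move yz to the remainder.
  leading term y: no divisor's leading term divides it; move y to the remainder.
  leading term z^2: no divisor's leading term divides it; move z^2 to the remainder.
  leading term z: no divisor's leading term divides it; move -z to the remainder.
  leading term 1: no divisor's leading term divides it; move 1 to the remainder.
  remainder yz + y + z^2 - z + 1 ≠ 0; add k_5 = yz + y + z^2 - z + 1 to the basis.

S(h_1,k_4): lcm = xy^2. S = -xyz - xz - y^3 - y^2z + y^2.
  leading term xyz: subtract (z)·h_1 from -xyz - xz - y^3 - y^2z + y^2 → -y^3 + y^2z + y^2 - yz^2 + yz
  leading term y^3: subtract (-y)·k_4 from -y^3 + y^2z + y^2 - yz^2 + yz → -y^2z - y^2 - yz^2 - yz
  leading term y^2z: subtract (-z)·k_4 from -y^2z - y^2 - yz^2 - yz → -y^2 + z^2
  leading term y^2: subtract (-1)·k_4 from -y^2 + z^2 → yz + y + z^2 + z
  leading term yz: subtract (1)·k_5 from yz + y + z^2 + z → -z - 1
  leading term z: no divisor's leading term divides it; move -z to the remainder.
  leading term 1: no divisor's leading term divides it; move -1 to the remainder.
  remainder -z - 1 ≠ 0; add k_6 = -z - 1 to the basis.

S(h_3,k_6): lcm = xz. S = -x + y - z - 1.
  leading term x: no divisor's leading term divides it; move -x to the remainder.
  leading term y: no divisor's leading term divides it; move y to the remainder.
  leading term z: subtract (1)·k_6 from -z - 1 → 0
  remainder -x + y ≠ 0; add k_7 = -x + y to the basis.

The other S-polynomials (S(h_2,h_3), S(h_2,k_4), S(h_3,k_4), S(h_1,k_5), S(h_2,k_5), S(h_3,k_5), S(k_4,k_5), S(h_1,k_6), S(h_2,k_6), S(k_4,k_6), S(k_5,k_6), S(h_1,k_7), S(h_2,k_7), S(h_3,k_7), S(k_4,k_7), S(k_5,k_7), S(k_6,k_7)) all reduce to 0 modulo the current basis, so we have a Gröbner basis.
Inter-reduce: drop elements whose leading term is divisible by another's, tail-reduce, and make monic.
Reduced Gröbner basis: {x - y, y^2 - 1, z + 1}.

The two bases agree; hence the ideals are identical.

Yes, the ideals are equal.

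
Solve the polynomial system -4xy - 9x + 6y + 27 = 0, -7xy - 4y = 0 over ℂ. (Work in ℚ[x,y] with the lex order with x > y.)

Compute a lex Gröbner basis by Buchberger's algorithm.
f_1 = -4xy - 9x + 6y + 27, LT = xy.
f_2 = -7xy - 4y, LT = xy.

S(f_1,f_2): lcm = xy. S = 9/4x - 29/14y - 27/4.
  leading term x: no divisor's leading term divides it; move 9/4x to the remainder.
  leading term y: no divisor's leading term divides it; move -29/14y to the remainder.
  leading term 1: no divisor's leading term divides it; move -27/4 to the remainder.
  remainder 9/4x - 29/14y - 27/4 ≠ 0; add h_3 = 9/4x - 29/14y - 27/4 to the basis.

S(f_1,h_3): lcm = xy. S = 9/4x + 58/63y² + 3/2y - 27/4.
  leading term x: subtract (1)·h_3 from 9/4x + 58/63y² + 3/2y - 27/4 → 58/63y² + 25/7y
  leading term y²: no divisor's leading term divides it; move 58/63y² to the remainder.
  leading term y: no divisor's leading term divides it; move 25/7y to the remainder.
  remainder 58/63y² + 25/7y ≠ 0; add h_4 = 58/63y² + 25/7y to the basis.

The other S-polynomials (S(f_2,h_3), S(f_1,h_4), S(f_2,h_4), S(h_3,h_4)) all reduce to 0 modulo the current basis, so we have a Gröbner basis.
Inter-reduce: drop elements whose leading term is divisible by another's, tail-reduce, and make monic.
Reduced Gröbner basis: {x - 58/63y - 3, y² + 225/58y}.

The lex basis is triangular: the last element involves only y. Solving y² + 225/58y = 0 gives y ∈ {-225/58, 0}; substituting each value into the earlier elements determines the remaining variables.
  y = -225/58: the earlier basis element becomes x + 4/7 = 0, giving x = -4/7 — point (-4/7, -225/58).
  y = 0: the earlier basis element becomes x - 3 = 0, giving x = 3 — point (3, 0).
Substituting each solution back into the original system confirms all equations vanish.

{(-4/7, -225/58), (3, 0)}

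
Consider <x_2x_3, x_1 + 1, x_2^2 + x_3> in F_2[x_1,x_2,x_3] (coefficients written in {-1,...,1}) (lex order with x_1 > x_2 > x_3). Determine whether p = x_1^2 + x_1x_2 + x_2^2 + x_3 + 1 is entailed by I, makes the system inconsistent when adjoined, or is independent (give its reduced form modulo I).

x_1^2 + x_1x_2 + x_2^2 + x_3 + 1 is independent of I; its normal form modulo I is x_2.

First compute the reduced Gröbner basis of I by Buchberger's algorithm.
f_1 = x_2x_3, LT = x_2x_3.
f_2 = x_1 + 1, LT = x_1.
f_3 = x_2^2 + x_3, LT = x_2^2.

S(f_1,f_3): lcm = x_2^2x_3. S = x_3^2.
  reduce S modulo (f_1, f_2, f_3):
  remainder x_3^2 ≠ 0; add h_4 = x_3^2 to the basis.

The other S-polynomials (S(f_1,f_2), S(f_2,f_3), S(f_1,h_4), S(f_2,h_4), S(f_3,h_4)) all reduce to 0 modulo the current basis, so we have a Gröbner basis.
Inter-reduce: drop elements whose leading term is divisible by another's, tail-reduce, and make monic.
Reduced Gröbner basis: {x_1 + 1, x_2^2 + x_3, x_2x_3, x_3^2}.
Label its elements g_1 = x_1 + 1, g_2 = x_2^2 + x_3, g_3 = x_2x_3, g_4 = x_3^2.

Reduce p = x_1^2 + x_1x_2 + x_2^2 + x_3 + 1 modulo G:
  leading term x_1^2: subtract (x_1)·g_1 from x_1^2 + x_1x_2 + x_2^2 + x_3 + 1 → x_1x_2 + x_1 + x_2^2 + x_3 + 1
  leading term x_1x_2: subtract (x_2)·g_1 from x_1x_2 + x_1 + x_2^2 + x_3 + 1 → x_1 + x_2^2 + x_2 + x_3 + 1
  leading term x_1: subtract (1)·g_1 from x_1 + x_2^2 + x_2 + x_3 + 1 → x_2^2 + x_2 + x_3
  leading term x_2^2: subtract (1)·g_2 from x_2^2 + x_2 + x_3 → x_2
  leading term x_2: no divisor's leading term divides it; move x_2 to the remainder.
  normal form = x_2.
The normal form is nonzero, so p ∉ I. Since p minus its normal form lies in I, I + (p) = I + (r) where r = x_2; decide whether this ideal is the whole ring.
Run Buchberger on G together with r (pairs among the g_i already reduce to 0 since G is a Gröbner basis):
g_1 = x_1 + 1, LT = x_1.
g_2 = x_2^2 + x_3, LT = x_2^2.
g_3 = x_2x_3, LT = x_2x_3.
g_4 = x_3^2, LT = x_3^2.
r = x_2, LT = x_2.

S(g_2,r): lcm = x_2^2. S = x_3.
  reduce S modulo (g_1, g_2, g_3, g_4, r):
  remainder x_3 ≠ 0; add m_6 = x_3 to the basis.

The other S-polynomials (S(g_1,g_2), S(g_1,g_3), S(g_1,g_4), S(g_1,r), S(g_2,g_3), S(g_2,g_4), S(g_3,g_4), S(g_3,r), S(g_4,r), S(g_1,m_6), S(g_2,m_6), S(g_3,m_6), S(g_4,m_6), S(r,m_6)) all reduce to 0 modulo the current basis, so we have a Gröbner basis.
Inter-reduce: drop elements whose leading term is divisible by another's, tail-reduce, and make monic.
Reduced Gröbner basis: {x_1 + 1, x_2, x_3}.
The reduced Gröbner basis of I + (p) is {x_1 + 1, x_2, x_3} ≠ {1}, a proper ideal, so the enlarged system stays consistent: p is independent of I, with normal form x_2.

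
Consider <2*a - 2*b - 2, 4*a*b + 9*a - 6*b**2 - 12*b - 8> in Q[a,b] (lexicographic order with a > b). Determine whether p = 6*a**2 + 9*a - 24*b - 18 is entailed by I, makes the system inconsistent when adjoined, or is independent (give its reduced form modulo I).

6*a**2 + 9*a - 24*b - 18 lies in I (it reduces to 0).

First compute the reduced Gröbner basis of I by Buchberger's algorithm.
f_1 = 2*a - 2*b - 2, LT = a.
f_2 = 4*a*b + 9*a - 6*b**2 - 12*b - 8, LT = a*b.

S(f_1,f_2): lcm = a*b. S = -9/4*a + 1/2*b**2 + 2*b + 2.
  reduce S modulo (f_1, f_2):
  remainder 1/2*b**2 - 1/4*b - 1/4 ≠ 0; add h_3 = 1/2*b**2 - 1/4*b - 1/4 to the basis.

The other S-polynomials (S(f_1,h_3), S(f_2,h_3)) all reduce to 0 modulo the current basis, so we have a Gröbner basis.
Inter-reduce: drop elements whose leading term is divisible by another's, tail-reduce, and make monic.
Reduced Gröbner basis: {a - b - 1, b**2 - 1/2*b - 1/2}.
Label its elements g_1 = a - b - 1, g_2 = b**2 - 1/2*b - 1/2.

Reduce p = 6*a**2 + 9*a - 24*b - 18 modulo G:
  leading term a**2: subtract (6*a)·g_1 from 6*a**2 + 9*a - 24*b - 18 → 6*a*b + 15*a - 24*b - 18
  leading term a*b: subtract (6*b)·g_1 from 6*a*b + 15*a - 24*b - 18 → 15*a + 6*b**2 - 18*b - 18
  leading term a: subtract (15)·g_1 from 15*a + 6*b**2 - 18*b - 18 → 6*b**2 - 3*b - 3
  leading term b**2: subtract (6)·g_2 from 6*b**2 - 3*b - 3 → 0
  normal form = 0.
Since the normal form is 0, p ∈ I.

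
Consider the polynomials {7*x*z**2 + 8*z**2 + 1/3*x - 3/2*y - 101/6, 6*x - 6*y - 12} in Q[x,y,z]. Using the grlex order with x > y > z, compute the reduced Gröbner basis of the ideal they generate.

G = {y*z**2 + 22/7*z**2 - 1/6*y - 97/42, x - y - 2}

The reduced Gröbner basis is the canonical form of the ideal for this ordering.

f_1 = 7*x*z**2 + 8*z**2 + 1/3*x - 3/2*y - 101/6, LT = x*z**2.
f_2 = 6*x - 6*y - 12, LT = x.

S(f_1,f_2): lcm = x*z**2. S = y*z**2 + 22/7*z**2 + 1/21*x - 3/14*y - 101/42.
  leading term y*z**2: no divisor's leading term divides it; move y*z**2 to the remainder.
  leading term z**2: no divisor's leading term divides it; move 22/7*z**2 to the remainder.
  leading term x: subtract (1/126)·f_2 from 1/21*x - 3/14*y - 101/42 → -1/6*y - 97/42
  leading term y: no divisor's leading term divides it; move -1/6*y to the remainder.
  leading term 1: no divisor's leading term divides it; move -97/42 to the remainder.
  remainder y*z**2 + 22/7*z**2 - 1/6*y - 97/42 ≠ 0; add g_3 = y*z**2 + 22/7*z**2 - 1/6*y - 97/42 to the basis.

The other S-polynomials (S(f_1,g_3), S(f_2,g_3)) all reduce to 0 modulo the current basis, so we have a Gröbner basis.
Inter-reduce: drop elements whose leading term is divisible by another's, tail-reduce, and make monic.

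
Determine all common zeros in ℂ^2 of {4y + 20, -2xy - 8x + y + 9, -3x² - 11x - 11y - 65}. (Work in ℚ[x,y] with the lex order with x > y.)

Compute a lex Gröbner basis by Buchberger's algorithm.
f_1 = 4y + 20, LT = y.
f_2 = -2xy - 8x + y + 9, LT = xy.
f_3 = -3x² - 11x - 11y - 65, LT = x².

S(f_1,f_2): lcm = xy. S = x + ½y + 9/2.
  leading term x: no divisor's leading term divides it; move x to the remainder.
  leading term y: subtract (⅛)·f_1 from ½y + 9/2 → 2
  leading term 1: no divisor's leading term divides it; move 2 to the remainder.
  remainder x + 2 ≠ 0; add h_4 = x + 2 to the basis.

The other S-polynomials (S(f_1,f_3), S(f_2,f_3), S(f_1,h_4), S(f_2,h_4), S(f_3,h_4)) all reduce to 0 modulo the current basis, so we have a Gröbner basis.
Inter-reduce: drop elements whose leading term is divisible by another's, tail-reduce, and make monic.
Reduced Gröbner basis: {x + 2, y + 5}.

The lex basis is triangular: the last element involves only y. Solving y + 5 = 0 gives y ∈ {-5}; substituting each value into the earlier elements determines the remaining variables.
  y = -5: the earlier basis element becomes x + 2 = 0, giving x = -2 — point (-2, -5).

{(-2, -5)}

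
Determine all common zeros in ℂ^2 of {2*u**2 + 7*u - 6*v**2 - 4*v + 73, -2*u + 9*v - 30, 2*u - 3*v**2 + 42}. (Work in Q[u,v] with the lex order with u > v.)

Compute a lex Gröbner basis by Buchberger's algorithm.
f_1 = 2*u**2 + 7*u - 6*v**2 - 4*v + 73, LT = u**2.
f_2 = -2*u + 9*v - 30, LT = u.
f_3 = 2*u - 3*v**2 + 42, LT = u.

S(f_1,f_2): lcm = u**2. S = 9/2*u*v - 23/2*u - 3*v**2 - 2*v + 73/2.
  reduce S modulo (f_1, f_2, f_3):
  remainder 69/4*v**2 - 485/4*v + 209 ≠ 0; add h_4 = 69/4*v**2 - 485/4*v + 209 to the basis.

S(f_1,f_3): lcm = u**2. S = 3/2*u*v**2 - 35/2*u - 3*v**2 - 2*v + 73/2.
  reduce S modulo (f_1, f_2, f_3, h_4):
  remainder -8757/1058*v + 17514/529 ≠ 0; add h_5 = -8757/1058*v + 17514/529 to the basis.

The other S-polynomials (S(f_2,f_3), S(f_1,h_4), S(f_2,h_4), S(f_3,h_4), S(f_1,h_5), S(f_2,h_5), S(f_3,h_5), S(h_4,h_5)) all reduce to 0 modulo the current basis, so we have a Gröbner basis.
Inter-reduce: drop elements whose leading term is divisible by another's, tail-reduce, and make monic.
Reduced Gröbner basis: {u - 3, v - 4}.

A lex Gröbner basis eliminates variables successively. Here v - 4 depends only on v, with roots {4}; lifting each root through the earlier basis elements recovers the full solutions.
  v = 4: the earlier basis element becomes u - 3 = 0, giving u = 3 — point (3, 4).
Zero-dimensionality of the ideal guarantees finitely many solutions over ℂ.

{(3, 4)}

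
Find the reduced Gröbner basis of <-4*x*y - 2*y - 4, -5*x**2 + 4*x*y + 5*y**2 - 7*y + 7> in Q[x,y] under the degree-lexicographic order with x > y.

G = {y**3 - 9/5*y**2 + x + 7/20*y - 1/2, x**2 - y**2 + 9/5*y - 3/5, x*y + 1/2*y + 1}

f_1 = -4*x*y - 2*y - 4, LT = x*y.
f_2 = -5*x**2 + 4*x*y + 5*y**2 - 7*y + 7, LT = x**2.

S(f_1,f_2): lcm = x**2*y. S = 4/5*x*y**2 + y**3 + 1/2*x*y - 7/5*y**2 + x + 7/5*y.
  leading term x*y**2: subtract (-1/5*y)·f_1 from 4/5*x*y**2 + y**3 + 1/2*x*y - 7/5*y**2 + x + 7/5*y → y**3 + 1/2*x*y - 9/5*y**2 + x + 3/5*y
  leading term y**3: no divisor's leading term divides it; move y**3 to the remainder.
  leading term x*y: subtract (-1/8)·f_1 from 1/2*x*y - 9/5*y**2 + x + 3/5*y → -9/5*y**2 + x + 7/20*y - 1/2
  leading term y**2: no divisor's leading term divides it; move -9/5*y**2 to the remainder.
  leading term x: no divisor's leading term divides it; move x to the remainder.
  leading term y: no divisor's leading term divides it; move 7/20*y to the remainder.
  leading term 1: no divisor's leading term divides it; move -1/2 to the remainder.
  remainder y**3 - 9/5*y**2 + x + 7/20*y - 1/2 ≠ 0; add g_3 = y**3 - 9/5*y**2 + x + 7/20*y - 1/2 to the basis.

The other S-polynomials (S(f_1,g_3), S(f_2,g_3)) all reduce to 0 modulo the current basis, so we have a Gröbner basis.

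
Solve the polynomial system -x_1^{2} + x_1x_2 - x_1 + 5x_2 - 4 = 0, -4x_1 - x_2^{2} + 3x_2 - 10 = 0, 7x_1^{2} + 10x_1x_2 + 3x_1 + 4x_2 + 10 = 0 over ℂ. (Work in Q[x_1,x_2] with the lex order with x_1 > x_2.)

{(-2, 2)}

Compute a lex Gröbner basis by Buchberger's algorithm.
f_1 = -x_1^{2} + x_1x_2 - x_1 + 5x_2 - 4, LT = x_1^{2}.
f_2 = -4x_1 - x_2^{2} + 3x_2 - 10, LT = x_1.
f_3 = 7x_1^{2} + 10x_1x_2 + 3x_1 + 4x_2 + 10, LT = x_1^{2}.

S(f_1,f_2): lcm = x_1^{2}. S = -\tfrac{1}{4}x_1x_2^{2} - \tfrac{1}{4}x_1x_2 - \tfrac{3}{2}x_1 - 5x_2 + 4.
  reduce S modulo (f_1, f_2, f_3):
  remainder \tfrac{1}{16}x_2^{4} - \tfrac{1}{8}x_2^{3} + \tfrac{13}{16}x_2^{2} - \tfrac{11}{2}x_2 + \tfrac{31}{4} ≠ 0; add h_4 = \tfrac{1}{16}x_2^{4} - \tfrac{1}{8}x_2^{3} + \tfrac{13}{16}x_2^{2} - \tfrac{11}{2}x_2 + \tfrac{31}{4} to the basis.

S(f_1,f_3): lcm = x_1^{2}. S = -\tfrac{17}{7}x_1x_2 + \tfrac{4}{7}x_1 - \tfrac{39}{7}x_2 + \tfrac{18}{7}.
  reduce S modulo (f_1, f_2, f_3, h_4):
  remainder \tfrac{17}{28}x_2^{3} - \tfrac{55}{28}x_2^{2} + \tfrac{13}{14}x_2 + \tfrac{8}{7} ≠ 0; add h_5 = \tfrac{17}{28}x_2^{3} - \tfrac{55}{28}x_2^{2} + \tfrac{13}{14}x_2 + \tfrac{8}{7} to the basis.

S(h_4,h_5): lcm = x_2^{4}. S = \tfrac{21}{17}x_2^{3} + \tfrac{195}{17}x_2^{2} - \tfrac{1528}{17}x_2 + 124.
  reduce S modulo (f_1, f_2, f_3, h_4, h_5):
  remainder \tfrac{4470}{289}x_2^{2} - \tfrac{26522}{289}x_2 + \tfrac{35164}{289} ≠ 0; add h_6 = \tfrac{4470}{289}x_2^{2} - \tfrac{26522}{289}x_2 + \tfrac{35164}{289} to the basis.

S(h_4,h_6): lcm = x_2^{4}. S = \tfrac{59}{15}x_2^{3} + \tfrac{77}{15}x_2^{2} - 88x_2 + 124.
  reduce S modulo (f_1, f_2, f_3, h_4, h_5, h_6):
  remainder \tfrac{896}{75}x_2 - \tfrac{1792}{75} ≠ 0; add h_7 = \tfrac{896}{75}x_2 - \tfrac{1792}{75} to the basis.

The other S-polynomials (S(f_2,f_3), S(f_1,h_4), S(f_2,h_4), S(f_3,h_4), S(f_1,h_5), S(f_2,h_5), S(f_3,h_5), S(f_1,h_6), S(f_2,h_6), S(f_3,h_6), S(h_5,h_6), S(f_1,h_7), S(f_2,h_7), S(f_3,h_7), S(h_4,h_7), S(h_5,h_7), S(h_6,h_7)) all reduce to 0 modulo the current basis, so we have a Gröbner basis.
Inter-reduce: drop elements whose leading term is divisible by another's, tail-reduce, and make monic.
Reduced Gröbner basis: {x_1 + 2, x_2 - 2}.

A lex Gröbner basis eliminates variables successively. Here x_2 - 2 depends only on x_2, with roots {2}; lifting each root through the earlier basis elements recovers the full solutions.
  x_2 = 2: the earlier basis element becomes x_1 + 2 = 0, giving x_1 = -2 — point (-2, 2).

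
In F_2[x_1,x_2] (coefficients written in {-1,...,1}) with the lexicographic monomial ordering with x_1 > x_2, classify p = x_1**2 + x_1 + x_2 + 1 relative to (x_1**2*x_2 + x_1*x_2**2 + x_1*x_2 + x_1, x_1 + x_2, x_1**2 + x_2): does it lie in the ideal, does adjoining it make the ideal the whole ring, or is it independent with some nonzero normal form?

First compute the reduced Gröbner basis of I by Buchberger's algorithm.
f_1 = x_1**2*x_2 + x_1*x_2**2 + x_1*x_2 + x_1, LT = x_1**2*x_2.
f_2 = x_1 + x_2, LT = x_1.
f_3 = x_1**2 + x_2, LT = x_1**2.

S(f_1,f_2): lcm = x_1**2*x_2. S = x_1*x_2 + x_1.
  leading term x_1*x_2: subtract (x_2)·f_2 from x_1*x_2 + x_1 → x_1 + x_2**2
  leading term x_1: subtract (1)·f_2 from x_1 + x_2**2 → x_2**2 + x_2
  leading term x_2**2: no divisor's leading term divides it; move x_2**2 to the remainder.
  leading term x_2: no divisor's leading term divides it; move x_2 to the remainder.
  remainder x_2**2 + x_2 ≠ 0; add h_4 = x_2**2 + x_2 to the basis.

The other S-polynomials (S(f_1,f_3), S(f_2,f_3), S(f_1,h_4), S(f_2,h_4), S(f_3,h_4)) all reduce to 0 modulo the current basis, so we have a Gröbner basis.
Inter-reduce: drop elements whose leading term is divisible by another's, tail-reduce, and make monic.
Reduced Gröbner basis: {x_1 + x_2, x_2**2 + x_2}.
Label its elements g_1 = x_1 + x_2, g_2 = x_2**2 + x_2.

Reduce p = x_1**2 + x_1 + x_2 + 1 modulo G:
  leading term x_1**2: subtract (x_1)·g_1 from x_1**2 + x_1 + x_2 + 1 → x_1*x_2 + x_1 + x_2 + 1
  leading term x_1*x_2: subtract (x_2)·g_1 from x_1*x_2 + x_1 + x_2 + 1 → x_1 + x_2**2 + x_2 + 1
  leading term x_1: subtract (1)·g_1 from x_1 + x_2**2 + x_2 + 1 → x_2**2 + 1
  leading term x_2**2: subtract (1)·g_2 from x_2**2 + 1 → x_2 + 1
  leading term x_2: no divisor's leading term divides it; move x_2 to the remainder.
  leading term 1: no divisor's leading term divides it; move 1 to the remainder.
  normal form = x_2 + 1.
The normal form is nonzero, so p ∉ I. Since p minus its normal form lies in I, I + (p) = I + (r) where r = x_2 + 1; decide whether this ideal is the whole ring.
Run Buchberger on G together with r (pairs among the g_i already reduce to 0 since G is a Gröbner basis):
g_1 = x_1 + x_2, LT = x_1.
g_2 = x_2**2 + x_2, LT = x_2**2.
r = x_2 + 1, LT = x_2.

The S-polynomials (S(g_1,g_2), S(g_1,r), S(g_2,r)) all reduce to 0 modulo the current basis, so we have a Gröbner basis.
Inter-reduce: drop elements whose leading term is divisible by another's, tail-reduce, and make monic.
Reduced Gröbner basis: {x_1 + 1, x_2 + 1}.
The reduced Gröbner basis of I + (p) is {x_1 + 1, x_2 + 1} ≠ {1}, a proper ideal, so the enlarged system stays consistent: p is independent of I, with normal form x_2 + 1.

x_1**2 + x_1 + x_2 + 1 is independent of I; its normal form modulo I is x_2 + 1.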